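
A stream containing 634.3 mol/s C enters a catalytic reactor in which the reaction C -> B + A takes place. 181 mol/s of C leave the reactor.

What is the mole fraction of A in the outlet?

For C: n = n₀ − 1ξ → 181 = 634.3 − 1ξ, giving ξ = 453.3 mol/s.
Outlet amounts (n = n₀ + ν ξ):
  C: 634.3 − 1(453.3) = 181
  B: 0 + 1(453.3) = 453.3
  A: 0 + 1(453.3) = 453.3
Total out = 1088 mol/s; y_A = 453.3 / 1088 = 0.4168.

0.417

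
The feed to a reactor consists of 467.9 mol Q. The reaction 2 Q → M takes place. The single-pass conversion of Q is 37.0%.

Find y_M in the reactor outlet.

Q reacted = 0.37 × 467.9 = 173.1 mol; ν_Q = −2, so ξ = 173.1/2 = 86.56 mol.
Outlet amounts (n = n₀ + ν ξ):
  Q: 467.9 − 2(86.56) = 294.8
  M: 0 + 1(86.56) = 86.56
Total out = 381.3 mol; y_M = 86.56 / 381.3 = 0.227.

0.227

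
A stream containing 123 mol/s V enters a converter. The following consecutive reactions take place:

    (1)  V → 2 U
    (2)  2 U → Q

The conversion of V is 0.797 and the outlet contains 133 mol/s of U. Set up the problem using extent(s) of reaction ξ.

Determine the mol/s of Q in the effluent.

31.5 mol/s

Conversion of V: V consumed = 1ξ₁ = 0.797 × 123 → ξ₁ = 98.03 mol/s.
U balance: n_U = 0 + 2ξ₁ − 2ξ₂ = 133 → ξ₂ = (2·98.03 − 133)/2 = 31.53 mol/s.
Outlet amounts (n = n₀ + Σ ν·ξ):
  V: 123 − 1(98.03) = 24.97
  U: 0 + 2(98.03) − 2(31.53) = 133
  Q: 0 + 1(31.53) = 31.53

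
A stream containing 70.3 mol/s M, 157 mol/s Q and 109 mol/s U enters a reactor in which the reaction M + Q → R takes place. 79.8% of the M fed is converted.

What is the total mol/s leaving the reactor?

280 mol/s

M reacted = 0.798 × 70.3 = 56.1 mol/s; ν_M = −1, so ξ = 56.1/1 = 56.1 mol/s.
Outlet amounts (n = n₀ + ν ξ):
  M: 70.3 − 1(56.1) = 14.2
  Q: 157 − 1(56.1) = 100.9
  R: 0 + 1(56.1) = 56.1
  U: 109 (inert)
Total out = 14.2 + 100.9 + 56.1 + 109 = 280.2 mol/s.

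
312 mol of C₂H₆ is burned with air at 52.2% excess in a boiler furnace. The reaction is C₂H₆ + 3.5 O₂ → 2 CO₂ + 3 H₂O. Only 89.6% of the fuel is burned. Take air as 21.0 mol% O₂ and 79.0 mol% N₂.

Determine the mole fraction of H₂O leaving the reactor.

0.1

Stoichiometric O₂ = 3.5 × 312 = 1092 mol; O₂ fed = 1092 × 1.522 = 1662 mol.
N₂ fed = 1662 × 79/21 = 6252 mol.
Fuel reacted = 0.896 × 312 → ξ = 279.6 mol.
Outlet (n = n₀ + ν ξ):
  C₂H₆: 312 − 1(279.6) = 32.45
  O₂: 1662 − 3.5(279.6) = 683.6
  N₂: 6252 (inert)
  CO₂: 0 + 2(279.6) = 559.1
  H₂O: 0 + 3(279.6) = 838.7
Total out = 8366 mol; y_H₂O = 838.7 / 8366 = 0.1002.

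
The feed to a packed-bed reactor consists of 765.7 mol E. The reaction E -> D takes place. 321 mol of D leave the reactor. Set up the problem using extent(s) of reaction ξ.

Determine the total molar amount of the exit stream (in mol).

For D: n = n₀ + 1ξ → 321 = 0 + 1ξ, giving ξ = 321 mol.
Outlet amounts (n = n₀ + ν ξ):
  E: 765.7 − 1(321) = 444.7
  D: 0 + 1(321) = 321
Total out = 444.7 + 321 = 765.7 mol.

766 mol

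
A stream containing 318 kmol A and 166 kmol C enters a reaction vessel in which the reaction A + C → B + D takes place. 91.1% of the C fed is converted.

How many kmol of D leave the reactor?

151 kmol

C reacted = 0.911 × 166 = 151.2 kmol; ν_C = −1, so ξ = 151.2/1 = 151.2 kmol.
Outlet amounts (n = n₀ + ν ξ):
  A: 318 − 1(151.2) = 166.8
  C: 166 − 1(151.2) = 14.77
  B: 0 + 1(151.2) = 151.2
  D: 0 + 1(151.2) = 151.2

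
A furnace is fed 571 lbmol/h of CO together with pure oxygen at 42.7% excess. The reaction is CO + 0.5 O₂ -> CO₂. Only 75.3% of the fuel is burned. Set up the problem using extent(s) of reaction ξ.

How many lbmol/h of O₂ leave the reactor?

Stoichiometric O₂ = 0.5 × 571 = 285.5 lbmol/h; O₂ fed = 285.5 × 1.427 = 407.4 lbmol/h.
Fuel reacted = 0.753 × 571 → ξ = 430 lbmol/h.
Outlet (n = n₀ + ν ξ):
  CO: 571 − 1(430) = 141
  O₂: 407.4 − 0.5(430) = 192.4
  CO₂: 0 + 1(430) = 430

192 lbmol/h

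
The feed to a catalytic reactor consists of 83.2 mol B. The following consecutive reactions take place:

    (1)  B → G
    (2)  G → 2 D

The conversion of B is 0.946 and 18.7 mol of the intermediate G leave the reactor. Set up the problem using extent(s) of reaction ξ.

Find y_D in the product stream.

Conversion of B: B consumed = 1ξ₁ = 0.946 × 83.2 → ξ₁ = 78.71 mol.
G balance: n_G = 0 + 1ξ₁ − 1ξ₂ = 18.7 → ξ₂ = (1·78.71 − 18.7)/1 = 60.01 mol.
Outlet amounts (n = n₀ + Σ ν·ξ):
  B: 83.2 − 1(78.71) = 4.493
  G: 0 + 1(78.71) − 1(60.01) = 18.7
  D: 0 + 2(60.01) = 120
Total out = 143.2 mol; y_D = 120 / 143.2 = 0.838.

0.838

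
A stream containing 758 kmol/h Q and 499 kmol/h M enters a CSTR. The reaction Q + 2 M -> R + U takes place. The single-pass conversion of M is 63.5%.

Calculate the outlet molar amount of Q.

M reacted = 0.635 × 499 = 316.9 kmol/h; ν_M = −2, so ξ = 316.9/2 = 158.4 kmol/h.
Outlet amounts (n = n₀ + ν ξ):
  Q: 758 − 1(158.4) = 599.6
  M: 499 − 2(158.4) = 182.1
  R: 0 + 1(158.4) = 158.4
  U: 0 + 1(158.4) = 158.4

600 kmol/h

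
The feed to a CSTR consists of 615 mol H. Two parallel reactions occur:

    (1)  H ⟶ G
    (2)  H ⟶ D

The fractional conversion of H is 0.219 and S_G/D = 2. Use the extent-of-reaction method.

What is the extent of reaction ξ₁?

ξ₁ = 89.8 mol

Conversion of H: H consumed = 0.219 × 615 = 134.7 mol = 1ξ₁ + 1ξ₂.
Selectivity: 1ξ₁ / (1ξ₂) = 2 → ξ₁ = 2 ξ₂.
Substitute: (1·2 + 1) ξ₂ = 134.7 → ξ₂ = 44.9 mol, ξ₁ = 89.79 mol.
Outlet amounts (n = n₀ + Σ ν·ξ):
  H: 615 − 1(89.79) − 1(44.9) = 480.3
  G: 0 + 1(89.79) = 89.79
  D: 0 + 1(44.9) = 44.9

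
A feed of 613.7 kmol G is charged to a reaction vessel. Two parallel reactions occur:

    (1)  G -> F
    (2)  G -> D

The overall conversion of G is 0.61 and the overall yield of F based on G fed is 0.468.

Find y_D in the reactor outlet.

Yield of F: 1ξ₁ / 613.7 = 0.468 → ξ₁ = 287.2 kmol.
Conversion of G: 1ξ₁ + 1ξ₂ = 0.61 × 613.7 = 374.4 → ξ₂ = 87.15 kmol.
Outlet amounts (n = n₀ + Σ ν·ξ):
  G: 613.7 − 1(287.2) − 1(87.15) = 239.3
  F: 0 + 1(287.2) = 287.2
  D: 0 + 1(87.15) = 87.15
Total out = 613.7 kmol; y_D = 87.15 / 613.7 = 0.142.

0.142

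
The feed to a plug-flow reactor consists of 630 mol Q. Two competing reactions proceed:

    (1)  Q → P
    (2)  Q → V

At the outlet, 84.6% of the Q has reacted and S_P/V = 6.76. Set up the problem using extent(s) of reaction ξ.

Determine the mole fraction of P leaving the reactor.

Conversion of Q: Q consumed = 0.846 × 630 = 533 mol = 1ξ₁ + 1ξ₂.
Selectivity: 1ξ₁ / (1ξ₂) = 6.76 → ξ₁ = 6.76 ξ₂.
Substitute: (1·6.76 + 1) ξ₂ = 533 → ξ₂ = 68.68 mol, ξ₁ = 464.3 mol.
Outlet amounts (n = n₀ + Σ ν·ξ):
  Q: 630 − 1(464.3) − 1(68.68) = 97.02
  P: 0 + 1(464.3) = 464.3
  V: 0 + 1(68.68) = 68.68
Total out = 630 mol; y_P = 464.3 / 630 = 0.737.

0.737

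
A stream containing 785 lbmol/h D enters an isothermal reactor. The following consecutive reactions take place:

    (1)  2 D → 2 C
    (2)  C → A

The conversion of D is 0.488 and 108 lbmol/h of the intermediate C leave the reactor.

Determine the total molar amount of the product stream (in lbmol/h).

Conversion of D: D consumed = 2ξ₁ = 0.488 × 785 → ξ₁ = 191.5 lbmol/h.
C balance: n_C = 0 + 2ξ₁ − 1ξ₂ = 108 → ξ₂ = (2·191.5 − 108)/1 = 275.1 lbmol/h.
Outlet amounts (n = n₀ + Σ ν·ξ):
  D: 785 − 2(191.5) = 401.9
  C: 0 + 2(191.5) − 1(275.1) = 108
  A: 0 + 1(275.1) = 275.1
Total out = 401.9 + 108 + 275.1 = 785 lbmol/h.

785 lbmol/h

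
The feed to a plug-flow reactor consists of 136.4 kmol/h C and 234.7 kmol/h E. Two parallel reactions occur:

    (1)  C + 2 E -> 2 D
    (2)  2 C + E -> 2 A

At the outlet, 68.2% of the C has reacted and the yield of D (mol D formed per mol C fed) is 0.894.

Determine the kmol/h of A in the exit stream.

Yield of D: 2ξ₁ / 136.4 = 0.894 → ξ₁ = 60.97 kmol/h.
Conversion of C: 1ξ₁ + 2ξ₂ = 0.682 × 136.4 = 93.02 → ξ₂ = 16.03 kmol/h.
Outlet amounts (n = n₀ + Σ ν·ξ):
  C: 136.4 − 1(60.97) − 2(16.03) = 43.38
  E: 234.7 − 2(60.97) − 1(16.03) = 96.73
  D: 0 + 2(60.97) = 121.9
  A: 0 + 2(16.03) = 32.05

32.1 kmol/h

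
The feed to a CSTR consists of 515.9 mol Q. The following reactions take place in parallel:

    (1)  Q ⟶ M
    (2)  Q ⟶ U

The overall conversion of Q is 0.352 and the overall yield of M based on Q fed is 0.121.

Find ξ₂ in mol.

Yield of M: 1ξ₁ / 515.9 = 0.121 → ξ₁ = 62.42 mol.
Conversion of Q: 1ξ₁ + 1ξ₂ = 0.352 × 515.9 = 181.6 → ξ₂ = 119.2 mol.
Outlet amounts (n = n₀ + Σ ν·ξ):
  Q: 515.9 − 1(62.42) − 1(119.2) = 334.3
  M: 0 + 1(62.42) = 62.42
  U: 0 + 1(119.2) = 119.2

ξ₂ = 119 mol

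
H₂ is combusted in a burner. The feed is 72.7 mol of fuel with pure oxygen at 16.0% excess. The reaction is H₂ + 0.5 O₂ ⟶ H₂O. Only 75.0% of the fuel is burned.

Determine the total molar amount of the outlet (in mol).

Stoichiometric O₂ = 0.5 × 72.7 = 36.35 mol; O₂ fed = 36.35 × 1.160 = 42.17 mol.
Fuel reacted = 0.75 × 72.7 → ξ = 54.53 mol.
Outlet (n = n₀ + ν ξ):
  H₂: 72.7 − 1(54.53) = 18.17
  O₂: 42.17 − 0.5(54.53) = 14.9
  H₂O: 0 + 1(54.53) = 54.53
Total out = 18.17 + 14.9 + 54.53 = 87.6 mol.

87.6 mol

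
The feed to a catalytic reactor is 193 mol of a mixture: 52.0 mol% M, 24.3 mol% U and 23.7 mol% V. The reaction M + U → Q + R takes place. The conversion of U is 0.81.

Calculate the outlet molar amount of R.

38 mol

U reacted = 0.81 × 46.9 = 37.99 mol; ν_U = −1, so ξ = 37.99/1 = 37.99 mol.
Outlet amounts (n = n₀ + ν ξ):
  M: 100.4 − 1(37.99) = 62.37
  U: 46.9 − 1(37.99) = 8.911
  Q: 0 + 1(37.99) = 37.99
  R: 0 + 1(37.99) = 37.99
  V: 45.74 (inert)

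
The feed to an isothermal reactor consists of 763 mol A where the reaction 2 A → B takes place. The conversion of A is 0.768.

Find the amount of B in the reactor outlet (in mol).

293 mol

A reacted = 0.768 × 763 = 586 mol; ν_A = −2, so ξ = 586/2 = 293 mol.
Outlet amounts (n = n₀ + ν ξ):
  A: 763 − 2(293) = 177
  B: 0 + 1(293) = 293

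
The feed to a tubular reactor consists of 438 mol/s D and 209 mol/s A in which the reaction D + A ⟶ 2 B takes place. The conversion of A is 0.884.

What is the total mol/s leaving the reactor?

A reacted = 0.884 × 209 = 184.8 mol/s; ν_A = −1, so ξ = 184.8/1 = 184.8 mol/s.
Outlet amounts (n = n₀ + ν ξ):
  D: 438 − 1(184.8) = 253.2
  A: 209 − 1(184.8) = 24.24
  B: 0 + 2(184.8) = 369.5
Total out = 253.2 + 24.24 + 369.5 = 647 mol/s.

647 mol/s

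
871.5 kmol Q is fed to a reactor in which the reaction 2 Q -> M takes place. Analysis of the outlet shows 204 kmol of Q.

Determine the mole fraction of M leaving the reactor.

For Q: n = n₀ − 2ξ → 204 = 871.5 − 2ξ, giving ξ = 333.8 kmol.
Outlet amounts (n = n₀ + ν ξ):
  Q: 871.5 − 2(333.8) = 204
  M: 0 + 1(333.8) = 333.8
Total out = 537.8 kmol; y_M = 333.8 / 537.8 = 0.6206.

0.621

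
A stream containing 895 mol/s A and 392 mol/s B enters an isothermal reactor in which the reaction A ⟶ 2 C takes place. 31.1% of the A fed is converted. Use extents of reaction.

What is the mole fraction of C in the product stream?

A reacted = 0.311 × 895 = 278.3 mol/s; ν_A = −1, so ξ = 278.3/1 = 278.3 mol/s.
Outlet amounts (n = n₀ + ν ξ):
  A: 895 − 1(278.3) = 616.7
  C: 0 + 2(278.3) = 556.7
  B: 392 (inert)
Total out = 1565 mol/s; y_C = 556.7 / 1565 = 0.3556.

0.356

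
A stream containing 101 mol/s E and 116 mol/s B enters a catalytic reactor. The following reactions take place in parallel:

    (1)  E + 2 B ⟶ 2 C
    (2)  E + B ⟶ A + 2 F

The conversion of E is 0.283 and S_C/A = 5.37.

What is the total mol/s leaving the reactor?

Conversion of E: E consumed = 0.283 × 101 = 28.58 mol/s = 1ξ₁ + 1ξ₂.
Selectivity: 2ξ₁ / (1ξ₂) = 5.37 → ξ₁ = 2.685 ξ₂.
Substitute: (1·2.685 + 1) ξ₂ = 28.58 → ξ₂ = 7.757 mol/s, ξ₁ = 20.83 mol/s.
Outlet amounts (n = n₀ + Σ ν·ξ):
  E: 101 − 1(20.83) − 1(7.757) = 72.42
  B: 116 − 2(20.83) − 1(7.757) = 66.59
  C: 0 + 2(20.83) = 41.65
  A: 0 + 1(7.757) = 7.757
  F: 0 + 2(7.757) = 15.51
Total out = 72.42 + 66.59 + 41.65 + 7.757 + 15.51 = 203.9 mol/s.

204 mol/s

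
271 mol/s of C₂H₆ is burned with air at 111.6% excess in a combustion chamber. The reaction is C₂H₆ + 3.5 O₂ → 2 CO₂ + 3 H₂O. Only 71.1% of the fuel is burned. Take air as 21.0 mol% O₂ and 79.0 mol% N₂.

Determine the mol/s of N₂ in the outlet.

Stoichiometric O₂ = 3.5 × 271 = 948.5 mol/s; O₂ fed = 948.5 × 2.116 = 2007 mol/s.
N₂ fed = 2007 × 79/21 = 7550 mol/s.
Fuel reacted = 0.711 × 271 → ξ = 192.7 mol/s.
Outlet (n = n₀ + ν ξ):
  C₂H₆: 271 − 1(192.7) = 78.32
  O₂: 2007 − 3.5(192.7) = 1333
  N₂: 7550 (inert)
  CO₂: 0 + 2(192.7) = 385.4
  H₂O: 0 + 3(192.7) = 578

7550 mol/s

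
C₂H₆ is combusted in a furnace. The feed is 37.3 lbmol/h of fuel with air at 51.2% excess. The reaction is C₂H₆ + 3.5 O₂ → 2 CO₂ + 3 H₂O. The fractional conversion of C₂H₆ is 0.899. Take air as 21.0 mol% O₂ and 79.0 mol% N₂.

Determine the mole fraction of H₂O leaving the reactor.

0.101

Stoichiometric O₂ = 3.5 × 37.3 = 130.5 lbmol/h; O₂ fed = 130.5 × 1.512 = 197.4 lbmol/h.
N₂ fed = 197.4 × 79/21 = 742.6 lbmol/h.
Fuel reacted = 0.899 × 37.3 → ξ = 33.53 lbmol/h.
Outlet (n = n₀ + ν ξ):
  C₂H₆: 37.3 − 1(33.53) = 3.767
  O₂: 197.4 − 3.5(33.53) = 80.03
  N₂: 742.6 (inert)
  CO₂: 0 + 2(33.53) = 67.07
  H₂O: 0 + 3(33.53) = 100.6
Total out = 994 lbmol/h; y_H₂O = 100.6 / 994 = 0.1012.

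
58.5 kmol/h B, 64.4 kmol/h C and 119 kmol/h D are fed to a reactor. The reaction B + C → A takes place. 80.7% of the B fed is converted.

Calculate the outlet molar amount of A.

47.2 kmol/h

B reacted = 0.807 × 58.5 = 47.21 kmol/h; ν_B = −1, so ξ = 47.21/1 = 47.21 kmol/h.
Outlet amounts (n = n₀ + ν ξ):
  B: 58.5 − 1(47.21) = 11.29
  C: 64.4 − 1(47.21) = 17.19
  A: 0 + 1(47.21) = 47.21
  D: 119 (inert)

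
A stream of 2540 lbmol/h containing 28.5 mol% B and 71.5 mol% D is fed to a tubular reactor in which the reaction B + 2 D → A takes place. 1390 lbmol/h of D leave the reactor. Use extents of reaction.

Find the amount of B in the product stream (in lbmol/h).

For D: n = n₀ − 2ξ → 1390 = 1816 − 2ξ, giving ξ = 213 lbmol/h.
Outlet amounts (n = n₀ + ν ξ):
  B: 723.9 − 1(213) = 510.9
  D: 1816 − 2(213) = 1390
  A: 0 + 1(213) = 213

511 lbmol/h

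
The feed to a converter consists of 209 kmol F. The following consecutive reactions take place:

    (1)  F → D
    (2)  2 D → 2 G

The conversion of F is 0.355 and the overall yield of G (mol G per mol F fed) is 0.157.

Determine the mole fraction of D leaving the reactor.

Conversion of F: F consumed = 1ξ₁ = 0.355 × 209 → ξ₁ = 74.19 kmol.
Yield of G: 2ξ₂ / 209 = 0.157 → ξ₂ = 16.41 kmol.
Outlet amounts (n = n₀ + Σ ν·ξ):
  F: 209 − 1(74.19) = 134.8
  D: 0 + 1(74.19) − 2(16.41) = 41.38
  G: 0 + 2(16.41) = 32.81
Total out = 209 kmol; y_D = 41.38 / 209 = 0.198.

0.198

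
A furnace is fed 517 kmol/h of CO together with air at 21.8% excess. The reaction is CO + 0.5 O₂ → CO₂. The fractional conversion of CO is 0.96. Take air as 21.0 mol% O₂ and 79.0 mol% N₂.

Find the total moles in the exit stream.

Stoichiometric O₂ = 0.5 × 517 = 258.5 kmol/h; O₂ fed = 258.5 × 1.218 = 314.9 kmol/h.
N₂ fed = 314.9 × 79/21 = 1184 kmol/h.
Fuel reacted = 0.96 × 517 → ξ = 496.3 kmol/h.
Outlet (n = n₀ + ν ξ):
  CO: 517 − 1(496.3) = 20.68
  O₂: 314.9 − 0.5(496.3) = 66.69
  N₂: 1184 (inert)
  CO₂: 0 + 1(496.3) = 496.3
Total out = 20.68 + 66.69 + 1184 + 496.3 = 1768 kmol/h.

1770 kmol/h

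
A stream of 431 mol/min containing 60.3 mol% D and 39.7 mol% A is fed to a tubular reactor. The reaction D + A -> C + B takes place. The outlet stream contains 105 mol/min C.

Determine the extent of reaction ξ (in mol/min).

ξ = 105 mol/min

For C: n = n₀ + 1ξ → 105 = 0 + 1ξ, giving ξ = 105 mol/min.
Outlet amounts (n = n₀ + ν ξ):
  D: 259.9 − 1(105) = 154.9
  A: 171.1 − 1(105) = 66.11
  C: 0 + 1(105) = 105
  B: 0 + 1(105) = 105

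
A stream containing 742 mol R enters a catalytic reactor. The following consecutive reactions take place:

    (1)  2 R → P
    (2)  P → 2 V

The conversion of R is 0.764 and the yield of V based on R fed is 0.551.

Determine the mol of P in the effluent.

79 mol

Conversion of R: R consumed = 2ξ₁ = 0.764 × 742 → ξ₁ = 283.4 mol.
Yield of V: 2ξ₂ / 742 = 0.551 → ξ₂ = 204.4 mol.
Outlet amounts (n = n₀ + Σ ν·ξ):
  R: 742 − 2(283.4) = 175.1
  P: 0 + 1(283.4) − 1(204.4) = 79.02
  V: 0 + 2(204.4) = 408.8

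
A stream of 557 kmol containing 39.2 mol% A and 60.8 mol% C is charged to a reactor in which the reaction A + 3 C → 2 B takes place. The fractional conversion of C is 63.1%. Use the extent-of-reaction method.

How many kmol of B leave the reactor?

142 kmol

C reacted = 0.631 × 338.7 = 213.7 kmol; ν_C = −3, so ξ = 213.7/3 = 71.23 kmol.
Outlet amounts (n = n₀ + ν ξ):
  A: 218.3 − 1(71.23) = 147.1
  C: 338.7 − 3(71.23) = 125
  B: 0 + 2(71.23) = 142.5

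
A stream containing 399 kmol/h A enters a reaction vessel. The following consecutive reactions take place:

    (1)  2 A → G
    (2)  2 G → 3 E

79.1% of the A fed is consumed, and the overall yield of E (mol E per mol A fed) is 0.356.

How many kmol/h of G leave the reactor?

Conversion of A: A consumed = 2ξ₁ = 0.791 × 399 → ξ₁ = 157.8 kmol/h.
Yield of E: 3ξ₂ / 399 = 0.356 → ξ₂ = 47.35 kmol/h.
Outlet amounts (n = n₀ + Σ ν·ξ):
  A: 399 − 2(157.8) = 83.39
  G: 0 + 1(157.8) − 2(47.35) = 63.11
  E: 0 + 3(47.35) = 142

63.1 kmol/h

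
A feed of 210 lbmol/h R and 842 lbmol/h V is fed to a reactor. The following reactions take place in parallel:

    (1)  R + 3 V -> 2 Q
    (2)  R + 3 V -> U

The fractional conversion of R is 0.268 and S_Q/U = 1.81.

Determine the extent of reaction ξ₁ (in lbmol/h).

Conversion of R: R consumed = 0.268 × 210 = 56.28 lbmol/h = 1ξ₁ + 1ξ₂.
Selectivity: 2ξ₁ / (1ξ₂) = 1.81 → ξ₁ = 0.905 ξ₂.
Substitute: (1·0.905 + 1) ξ₂ = 56.28 → ξ₂ = 29.54 lbmol/h, ξ₁ = 26.74 lbmol/h.
Outlet amounts (n = n₀ + Σ ν·ξ):
  R: 210 − 1(26.74) − 1(29.54) = 153.7
  V: 842 − 3(26.74) − 3(29.54) = 673.2
  Q: 0 + 2(26.74) = 53.47
  U: 0 + 1(29.54) = 29.54

ξ₁ = 26.7 lbmol/h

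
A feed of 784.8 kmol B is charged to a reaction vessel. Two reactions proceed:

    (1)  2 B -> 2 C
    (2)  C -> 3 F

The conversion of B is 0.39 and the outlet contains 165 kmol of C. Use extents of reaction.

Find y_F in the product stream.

0.397

Conversion of B: B consumed = 2ξ₁ = 0.39 × 784.8 → ξ₁ = 153 kmol.
C balance: n_C = 0 + 2ξ₁ − 1ξ₂ = 165 → ξ₂ = (2·153 − 165)/1 = 141.1 kmol.
Outlet amounts (n = n₀ + Σ ν·ξ):
  B: 784.8 − 2(153) = 478.7
  C: 0 + 2(153) − 1(141.1) = 165
  F: 0 + 3(141.1) = 423.2
Total out = 1067 kmol; y_F = 423.2 / 1067 = 0.3967.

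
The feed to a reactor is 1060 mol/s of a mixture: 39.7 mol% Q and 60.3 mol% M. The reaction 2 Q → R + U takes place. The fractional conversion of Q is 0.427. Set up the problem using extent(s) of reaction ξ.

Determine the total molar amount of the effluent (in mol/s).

Q reacted = 0.427 × 420.8 = 179.7 mol/s; ν_Q = −2, so ξ = 179.7/2 = 89.85 mol/s.
Outlet amounts (n = n₀ + ν ξ):
  Q: 420.8 − 2(89.85) = 241.1
  R: 0 + 1(89.85) = 89.85
  U: 0 + 1(89.85) = 89.85
  M: 639.2 (inert)
Total out = 241.1 + 89.85 + 89.85 + 639.2 = 1060 mol/s.

1060 mol/s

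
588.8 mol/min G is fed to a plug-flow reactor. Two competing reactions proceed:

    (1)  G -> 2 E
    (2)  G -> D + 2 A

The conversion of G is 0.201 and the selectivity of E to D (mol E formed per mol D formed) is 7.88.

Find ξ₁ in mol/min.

Conversion of G: G consumed = 0.201 × 588.8 = 118.3 mol/min = 1ξ₁ + 1ξ₂.
Selectivity: 2ξ₁ / (1ξ₂) = 7.88 → ξ₁ = 3.94 ξ₂.
Substitute: (1·3.94 + 1) ξ₂ = 118.3 → ξ₂ = 23.96 mol/min, ξ₁ = 94.39 mol/min.
Outlet amounts (n = n₀ + Σ ν·ξ):
  G: 588.8 − 1(94.39) − 1(23.96) = 470.5
  E: 0 + 2(94.39) = 188.8
  D: 0 + 1(23.96) = 23.96
  A: 0 + 2(23.96) = 47.91

ξ₁ = 94.4 mol/min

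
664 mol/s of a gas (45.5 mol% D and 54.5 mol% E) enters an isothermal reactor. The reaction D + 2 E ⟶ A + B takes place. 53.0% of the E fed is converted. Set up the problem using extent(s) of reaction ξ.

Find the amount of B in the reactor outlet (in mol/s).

95.9 mol/s

E reacted = 0.53 × 361.9 = 191.8 mol/s; ν_E = −2, so ξ = 191.8/2 = 95.9 mol/s.
Outlet amounts (n = n₀ + ν ξ):
  D: 302.1 − 1(95.9) = 206.2
  E: 361.9 − 2(95.9) = 170.1
  A: 0 + 1(95.9) = 95.9
  B: 0 + 1(95.9) = 95.9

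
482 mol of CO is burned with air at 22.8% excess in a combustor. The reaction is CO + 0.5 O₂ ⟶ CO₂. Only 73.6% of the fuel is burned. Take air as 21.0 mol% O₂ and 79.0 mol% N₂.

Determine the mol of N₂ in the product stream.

Stoichiometric O₂ = 0.5 × 482 = 241 mol; O₂ fed = 241 × 1.228 = 295.9 mol.
N₂ fed = 295.9 × 79/21 = 1113 mol.
Fuel reacted = 0.736 × 482 → ξ = 354.8 mol.
Outlet (n = n₀ + ν ξ):
  CO: 482 − 1(354.8) = 127.2
  O₂: 295.9 − 0.5(354.8) = 118.6
  N₂: 1113 (inert)
  CO₂: 0 + 1(354.8) = 354.8

1110 mol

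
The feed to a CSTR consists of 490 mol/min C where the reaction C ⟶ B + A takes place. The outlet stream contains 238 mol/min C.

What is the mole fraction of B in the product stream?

0.34

For C: n = n₀ − 1ξ → 238 = 490 − 1ξ, giving ξ = 252 mol/min.
Outlet amounts (n = n₀ + ν ξ):
  C: 490 − 1(252) = 238
  B: 0 + 1(252) = 252
  A: 0 + 1(252) = 252
Total out = 742 mol/min; y_B = 252 / 742 = 0.3396.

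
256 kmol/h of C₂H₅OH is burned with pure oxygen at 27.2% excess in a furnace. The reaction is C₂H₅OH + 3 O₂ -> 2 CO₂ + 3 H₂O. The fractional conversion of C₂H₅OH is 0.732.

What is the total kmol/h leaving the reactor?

Stoichiometric O₂ = 3 × 256 = 768 kmol/h; O₂ fed = 768 × 1.272 = 976.9 kmol/h.
Fuel reacted = 0.732 × 256 → ξ = 187.4 kmol/h.
Outlet (n = n₀ + ν ξ):
  C₂H₅OH: 256 − 1(187.4) = 68.61
  O₂: 976.9 − 3(187.4) = 414.7
  CO₂: 0 + 2(187.4) = 374.8
  H₂O: 0 + 3(187.4) = 562.2
Total out = 68.61 + 414.7 + 374.8 + 562.2 = 1420 kmol/h.

1420 kmol/h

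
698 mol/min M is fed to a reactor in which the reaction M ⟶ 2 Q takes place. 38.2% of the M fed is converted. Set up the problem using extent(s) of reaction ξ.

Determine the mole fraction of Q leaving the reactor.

M reacted = 0.382 × 698 = 266.6 mol/min; ν_M = −1, so ξ = 266.6/1 = 266.6 mol/min.
Outlet amounts (n = n₀ + ν ξ):
  M: 698 − 1(266.6) = 431.4
  Q: 0 + 2(266.6) = 533.3
Total out = 964.6 mol/min; y_Q = 533.3 / 964.6 = 0.5528.

0.553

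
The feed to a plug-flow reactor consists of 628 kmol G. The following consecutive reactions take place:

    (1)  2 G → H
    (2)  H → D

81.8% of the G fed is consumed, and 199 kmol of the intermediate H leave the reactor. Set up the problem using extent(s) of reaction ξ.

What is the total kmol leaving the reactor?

Conversion of G: G consumed = 2ξ₁ = 0.818 × 628 → ξ₁ = 256.9 kmol.
H balance: n_H = 0 + 1ξ₁ − 1ξ₂ = 199 → ξ₂ = (1·256.9 − 199)/1 = 57.85 kmol.
Outlet amounts (n = n₀ + Σ ν·ξ):
  G: 628 − 2(256.9) = 114.3
  H: 0 + 1(256.9) − 1(57.85) = 199
  D: 0 + 1(57.85) = 57.85
Total out = 114.3 + 199 + 57.85 = 371.1 kmol.

371 kmol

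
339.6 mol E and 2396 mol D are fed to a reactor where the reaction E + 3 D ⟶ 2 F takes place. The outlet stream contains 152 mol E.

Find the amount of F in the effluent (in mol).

For E: n = n₀ − 1ξ → 152 = 339.6 − 1ξ, giving ξ = 187.6 mol.
Outlet amounts (n = n₀ + ν ξ):
  E: 339.6 − 1(187.6) = 152
  D: 2396 − 3(187.6) = 1833
  F: 0 + 2(187.6) = 375.2

375 mol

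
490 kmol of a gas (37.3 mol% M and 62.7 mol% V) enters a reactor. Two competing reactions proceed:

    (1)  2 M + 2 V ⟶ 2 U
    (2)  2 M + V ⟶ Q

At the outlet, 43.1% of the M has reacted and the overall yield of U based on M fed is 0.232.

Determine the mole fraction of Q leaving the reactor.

0.0442

Yield of U: 2ξ₁ / 182.8 = 0.232 → ξ₁ = 21.2 kmol.
Conversion of M: 2ξ₁ + 2ξ₂ = 0.431 × 182.8 = 78.77 → ξ₂ = 18.19 kmol.
Outlet amounts (n = n₀ + Σ ν·ξ):
  M: 182.8 − 2(21.2) − 2(18.19) = 104
  V: 307.2 − 2(21.2) − 1(18.19) = 246.6
  U: 0 + 2(21.2) = 42.4
  Q: 0 + 1(18.19) = 18.19
Total out = 411.2 kmol; y_Q = 18.19 / 411.2 = 0.04422.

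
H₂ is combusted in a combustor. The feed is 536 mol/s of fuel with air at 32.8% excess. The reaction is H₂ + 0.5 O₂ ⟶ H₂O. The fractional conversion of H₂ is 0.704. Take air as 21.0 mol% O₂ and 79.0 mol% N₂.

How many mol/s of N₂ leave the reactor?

Stoichiometric O₂ = 0.5 × 536 = 268 mol/s; O₂ fed = 268 × 1.328 = 355.9 mol/s.
N₂ fed = 355.9 × 79/21 = 1339 mol/s.
Fuel reacted = 0.704 × 536 → ξ = 377.3 mol/s.
Outlet (n = n₀ + ν ξ):
  H₂: 536 − 1(377.3) = 158.7
  O₂: 355.9 − 0.5(377.3) = 167.2
  N₂: 1339 (inert)
  H₂O: 0 + 1(377.3) = 377.3

1340 mol/s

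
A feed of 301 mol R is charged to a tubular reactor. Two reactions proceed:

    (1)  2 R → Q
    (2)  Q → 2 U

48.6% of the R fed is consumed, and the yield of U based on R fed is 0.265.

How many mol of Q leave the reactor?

Conversion of R: R consumed = 2ξ₁ = 0.486 × 301 → ξ₁ = 73.14 mol.
Yield of U: 2ξ₂ / 301 = 0.265 → ξ₂ = 39.88 mol.
Outlet amounts (n = n₀ + Σ ν·ξ):
  R: 301 − 2(73.14) = 154.7
  Q: 0 + 1(73.14) − 1(39.88) = 33.26
  U: 0 + 2(39.88) = 79.77

33.3 mol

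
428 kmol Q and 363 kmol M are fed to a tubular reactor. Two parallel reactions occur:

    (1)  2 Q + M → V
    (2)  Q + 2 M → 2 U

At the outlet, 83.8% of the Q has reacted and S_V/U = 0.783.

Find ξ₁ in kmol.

Conversion of Q: Q consumed = 0.838 × 428 = 358.7 kmol = 2ξ₁ + 1ξ₂.
Selectivity: 1ξ₁ / (2ξ₂) = 0.783 → ξ₁ = 1.566 ξ₂.
Substitute: (2·1.566 + 1) ξ₂ = 358.7 → ξ₂ = 86.8 kmol, ξ₁ = 135.9 kmol.
Outlet amounts (n = n₀ + Σ ν·ξ):
  Q: 428 − 2(135.9) − 1(86.8) = 69.34
  M: 363 − 1(135.9) − 2(86.8) = 53.47
  V: 0 + 1(135.9) = 135.9
  U: 0 + 2(86.8) = 173.6

ξ₁ = 136 kmol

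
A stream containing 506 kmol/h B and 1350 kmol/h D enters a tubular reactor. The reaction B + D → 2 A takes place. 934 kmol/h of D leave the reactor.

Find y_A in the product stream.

0.448

For D: n = n₀ − 1ξ → 934 = 1350 − 1ξ, giving ξ = 416 kmol/h.
Outlet amounts (n = n₀ + ν ξ):
  B: 506 − 1(416) = 90
  D: 1350 − 1(416) = 934
  A: 0 + 2(416) = 832
Total out = 1856 kmol/h; y_A = 832 / 1856 = 0.4483.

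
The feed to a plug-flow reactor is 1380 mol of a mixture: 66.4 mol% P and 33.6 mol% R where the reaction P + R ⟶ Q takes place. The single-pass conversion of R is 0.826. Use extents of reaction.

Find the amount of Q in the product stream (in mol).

383 mol

R reacted = 0.826 × 463.7 = 383 mol; ν_R = −1, so ξ = 383/1 = 383 mol.
Outlet amounts (n = n₀ + ν ξ):
  P: 916.3 − 1(383) = 533.3
  R: 463.7 − 1(383) = 80.68
  Q: 0 + 1(383) = 383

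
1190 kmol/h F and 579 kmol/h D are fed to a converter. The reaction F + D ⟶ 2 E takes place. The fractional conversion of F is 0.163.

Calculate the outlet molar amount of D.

385 kmol/h

F reacted = 0.163 × 1190 = 194 kmol/h; ν_F = −1, so ξ = 194/1 = 194 kmol/h.
Outlet amounts (n = n₀ + ν ξ):
  F: 1190 − 1(194) = 996
  D: 579 − 1(194) = 385
  E: 0 + 2(194) = 387.9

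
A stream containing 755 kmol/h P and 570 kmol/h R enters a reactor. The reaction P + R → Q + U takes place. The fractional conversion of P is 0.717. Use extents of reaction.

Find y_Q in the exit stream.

0.409

P reacted = 0.717 × 755 = 541.3 kmol/h; ν_P = −1, so ξ = 541.3/1 = 541.3 kmol/h.
Outlet amounts (n = n₀ + ν ξ):
  P: 755 − 1(541.3) = 213.7
  R: 570 − 1(541.3) = 28.67
  Q: 0 + 1(541.3) = 541.3
  U: 0 + 1(541.3) = 541.3
Total out = 1325 kmol/h; y_Q = 541.3 / 1325 = 0.4086.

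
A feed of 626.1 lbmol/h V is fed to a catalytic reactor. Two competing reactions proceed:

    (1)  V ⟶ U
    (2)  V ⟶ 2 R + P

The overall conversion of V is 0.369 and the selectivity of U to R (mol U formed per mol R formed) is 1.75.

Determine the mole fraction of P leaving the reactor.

Conversion of V: V consumed = 0.369 × 626.1 = 231 lbmol/h = 1ξ₁ + 1ξ₂.
Selectivity: 1ξ₁ / (2ξ₂) = 1.75 → ξ₁ = 3.5 ξ₂.
Substitute: (1·3.5 + 1) ξ₂ = 231 → ξ₂ = 51.34 lbmol/h, ξ₁ = 179.7 lbmol/h.
Outlet amounts (n = n₀ + Σ ν·ξ):
  V: 626.1 − 1(179.7) − 1(51.34) = 395.1
  U: 0 + 1(179.7) = 179.7
  R: 0 + 2(51.34) = 102.7
  P: 0 + 1(51.34) = 51.34
Total out = 728.8 lbmol/h; y_P = 51.34 / 728.8 = 0.07045.

0.0704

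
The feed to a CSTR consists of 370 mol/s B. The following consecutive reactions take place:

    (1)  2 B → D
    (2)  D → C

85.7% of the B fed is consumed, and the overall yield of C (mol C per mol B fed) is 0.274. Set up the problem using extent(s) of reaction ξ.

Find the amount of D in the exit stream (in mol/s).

57.2 mol/s

Conversion of B: B consumed = 2ξ₁ = 0.857 × 370 → ξ₁ = 158.5 mol/s.
Yield of C: 1ξ₂ / 370 = 0.274 → ξ₂ = 101.4 mol/s.
Outlet amounts (n = n₀ + Σ ν·ξ):
  B: 370 − 2(158.5) = 52.91
  D: 0 + 1(158.5) − 1(101.4) = 57.16
  C: 0 + 1(101.4) = 101.4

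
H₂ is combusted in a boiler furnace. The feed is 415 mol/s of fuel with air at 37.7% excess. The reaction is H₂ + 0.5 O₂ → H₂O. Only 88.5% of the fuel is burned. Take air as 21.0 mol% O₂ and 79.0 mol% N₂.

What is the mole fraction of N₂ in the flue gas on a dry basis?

0.878

Stoichiometric O₂ = 0.5 × 415 = 207.5 mol/s; O₂ fed = 207.5 × 1.377 = 285.7 mol/s.
N₂ fed = 285.7 × 79/21 = 1075 mol/s.
Fuel reacted = 0.885 × 415 → ξ = 367.3 mol/s.
Outlet (n = n₀ + ν ξ):
  H₂: 415 − 1(367.3) = 47.73
  O₂: 285.7 − 0.5(367.3) = 102.1
  N₂: 1075 (inert)
  H₂O: 0 + 1(367.3) = 367.3
Dry total = 1225 mol/s; y_N₂ (dry) = 1075 / 1225 = 0.8777.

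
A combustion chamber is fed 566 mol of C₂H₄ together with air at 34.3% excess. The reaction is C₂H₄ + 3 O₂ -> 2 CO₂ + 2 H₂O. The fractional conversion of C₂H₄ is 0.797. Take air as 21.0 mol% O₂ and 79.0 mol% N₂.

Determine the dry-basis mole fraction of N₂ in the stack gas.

0.815

Stoichiometric O₂ = 3 × 566 = 1698 mol; O₂ fed = 1698 × 1.343 = 2280 mol.
N₂ fed = 2280 × 79/21 = 8579 mol.
Fuel reacted = 0.797 × 566 → ξ = 451.1 mol.
Outlet (n = n₀ + ν ξ):
  C₂H₄: 566 − 1(451.1) = 114.9
  O₂: 2280 − 3(451.1) = 927.1
  N₂: 8579 (inert)
  CO₂: 0 + 2(451.1) = 902.2
  H₂O: 0 + 2(451.1) = 902.2
Dry total = 10520 mol; y_N₂ (dry) = 8579 / 10520 = 0.8152.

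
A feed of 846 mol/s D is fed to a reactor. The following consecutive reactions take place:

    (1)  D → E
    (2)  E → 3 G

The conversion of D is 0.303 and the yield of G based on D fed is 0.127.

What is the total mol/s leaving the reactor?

918 mol/s

Conversion of D: D consumed = 1ξ₁ = 0.303 × 846 → ξ₁ = 256.3 mol/s.
Yield of G: 3ξ₂ / 846 = 0.127 → ξ₂ = 35.81 mol/s.
Outlet amounts (n = n₀ + Σ ν·ξ):
  D: 846 − 1(256.3) = 589.7
  E: 0 + 1(256.3) − 1(35.81) = 220.5
  G: 0 + 3(35.81) = 107.4
Total out = 589.7 + 220.5 + 107.4 = 917.6 mol/s.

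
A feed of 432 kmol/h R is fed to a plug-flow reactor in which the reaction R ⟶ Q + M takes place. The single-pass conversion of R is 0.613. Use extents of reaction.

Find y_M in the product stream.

R reacted = 0.613 × 432 = 264.8 kmol/h; ν_R = −1, so ξ = 264.8/1 = 264.8 kmol/h.
Outlet amounts (n = n₀ + ν ξ):
  R: 432 − 1(264.8) = 167.2
  Q: 0 + 1(264.8) = 264.8
  M: 0 + 1(264.8) = 264.8
Total out = 696.8 kmol/h; y_M = 264.8 / 696.8 = 0.38.

0.38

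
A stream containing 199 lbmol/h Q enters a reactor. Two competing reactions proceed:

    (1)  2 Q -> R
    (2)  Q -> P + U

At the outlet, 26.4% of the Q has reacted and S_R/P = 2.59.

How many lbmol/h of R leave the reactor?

Conversion of Q: Q consumed = 0.264 × 199 = 52.54 lbmol/h = 2ξ₁ + 1ξ₂.
Selectivity: 1ξ₁ / (1ξ₂) = 2.59 → ξ₁ = 2.59 ξ₂.
Substitute: (2·2.59 + 1) ξ₂ = 52.54 → ξ₂ = 8.501 lbmol/h, ξ₁ = 22.02 lbmol/h.
Outlet amounts (n = n₀ + Σ ν·ξ):
  Q: 199 − 2(22.02) − 1(8.501) = 146.5
  R: 0 + 1(22.02) = 22.02
  P: 0 + 1(8.501) = 8.501
  U: 0 + 1(8.501) = 8.501

22 lbmol/h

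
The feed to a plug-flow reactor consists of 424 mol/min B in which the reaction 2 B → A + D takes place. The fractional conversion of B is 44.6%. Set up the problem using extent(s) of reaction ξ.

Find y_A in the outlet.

B reacted = 0.446 × 424 = 189.1 mol/min; ν_B = −2, so ξ = 189.1/2 = 94.55 mol/min.
Outlet amounts (n = n₀ + ν ξ):
  B: 424 − 2(94.55) = 234.9
  A: 0 + 1(94.55) = 94.55
  D: 0 + 1(94.55) = 94.55
Total out = 424 mol/min; y_A = 94.55 / 424 = 0.223.

0.223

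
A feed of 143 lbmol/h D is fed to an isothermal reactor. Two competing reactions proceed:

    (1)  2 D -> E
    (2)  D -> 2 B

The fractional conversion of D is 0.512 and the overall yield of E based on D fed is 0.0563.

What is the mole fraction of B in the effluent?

0.595

Yield of E: 1ξ₁ / 143 = 0.0563 → ξ₁ = 8.051 lbmol/h.
Conversion of D: 2ξ₁ + 1ξ₂ = 0.512 × 143 = 73.22 → ξ₂ = 57.11 lbmol/h.
Outlet amounts (n = n₀ + Σ ν·ξ):
  D: 143 − 2(8.051) − 1(57.11) = 69.78
  E: 0 + 1(8.051) = 8.051
  B: 0 + 2(57.11) = 114.2
Total out = 192.1 lbmol/h; y_B = 114.2 / 192.1 = 0.5947.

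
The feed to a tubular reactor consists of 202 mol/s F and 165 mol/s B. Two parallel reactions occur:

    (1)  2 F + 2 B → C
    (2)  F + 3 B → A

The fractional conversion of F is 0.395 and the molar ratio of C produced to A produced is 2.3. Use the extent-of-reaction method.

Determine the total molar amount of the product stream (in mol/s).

Conversion of F: F consumed = 0.395 × 202 = 79.79 mol/s = 2ξ₁ + 1ξ₂.
Selectivity: 1ξ₁ / (1ξ₂) = 2.3 → ξ₁ = 2.3 ξ₂.
Substitute: (2·2.3 + 1) ξ₂ = 79.79 → ξ₂ = 14.25 mol/s, ξ₁ = 32.77 mol/s.
Outlet amounts (n = n₀ + Σ ν·ξ):
  F: 202 − 2(32.77) − 1(14.25) = 122.2
  B: 165 − 2(32.77) − 3(14.25) = 56.71
  C: 0 + 1(32.77) = 32.77
  A: 0 + 1(14.25) = 14.25
Total out = 122.2 + 56.71 + 32.77 + 14.25 = 225.9 mol/s.

226 mol/s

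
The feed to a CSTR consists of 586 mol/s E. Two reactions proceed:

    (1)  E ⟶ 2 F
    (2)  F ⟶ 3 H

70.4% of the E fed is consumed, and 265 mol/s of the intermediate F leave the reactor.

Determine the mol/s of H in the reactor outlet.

1680 mol/s

Conversion of E: E consumed = 1ξ₁ = 0.704 × 586 → ξ₁ = 412.5 mol/s.
F balance: n_F = 0 + 2ξ₁ − 1ξ₂ = 265 → ξ₂ = (2·412.5 − 265)/1 = 560.1 mol/s.
Outlet amounts (n = n₀ + Σ ν·ξ):
  E: 586 − 1(412.5) = 173.5
  F: 0 + 2(412.5) − 1(560.1) = 265
  H: 0 + 3(560.1) = 1680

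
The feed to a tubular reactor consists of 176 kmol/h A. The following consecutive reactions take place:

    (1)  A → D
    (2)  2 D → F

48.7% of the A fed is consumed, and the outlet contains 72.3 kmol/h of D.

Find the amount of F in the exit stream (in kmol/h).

Conversion of A: A consumed = 1ξ₁ = 0.487 × 176 → ξ₁ = 85.71 kmol/h.
D balance: n_D = 0 + 1ξ₁ − 2ξ₂ = 72.3 → ξ₂ = (1·85.71 − 72.3)/2 = 6.706 kmol/h.
Outlet amounts (n = n₀ + Σ ν·ξ):
  A: 176 − 1(85.71) = 90.29
  D: 0 + 1(85.71) − 2(6.706) = 72.3
  F: 0 + 1(6.706) = 6.706

6.71 kmol/h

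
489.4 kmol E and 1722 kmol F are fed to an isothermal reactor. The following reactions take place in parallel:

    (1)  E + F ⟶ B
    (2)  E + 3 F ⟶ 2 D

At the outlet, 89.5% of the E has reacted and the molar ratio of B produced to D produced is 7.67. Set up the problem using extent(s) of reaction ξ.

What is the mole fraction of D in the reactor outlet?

Conversion of E: E consumed = 0.895 × 489.4 = 438 kmol = 1ξ₁ + 1ξ₂.
Selectivity: 1ξ₁ / (2ξ₂) = 7.67 → ξ₁ = 15.34 ξ₂.
Substitute: (1·15.34 + 1) ξ₂ = 438 → ξ₂ = 26.81 kmol, ξ₁ = 411.2 kmol.
Outlet amounts (n = n₀ + Σ ν·ξ):
  E: 489.4 − 1(411.2) − 1(26.81) = 51.39
  F: 1722 − 1(411.2) − 3(26.81) = 1230
  B: 0 + 1(411.2) = 411.2
  D: 0 + 2(26.81) = 53.61
Total out = 1747 kmol; y_D = 53.61 / 1747 = 0.0307.

0.0307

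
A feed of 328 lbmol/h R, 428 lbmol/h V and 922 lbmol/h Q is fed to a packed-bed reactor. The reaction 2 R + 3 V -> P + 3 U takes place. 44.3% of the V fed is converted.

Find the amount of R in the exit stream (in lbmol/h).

202 lbmol/h

V reacted = 0.443 × 428 = 189.6 lbmol/h; ν_V = −3, so ξ = 189.6/3 = 63.2 lbmol/h.
Outlet amounts (n = n₀ + ν ξ):
  R: 328 − 2(63.2) = 201.6
  V: 428 − 3(63.2) = 238.4
  P: 0 + 1(63.2) = 63.2
  U: 0 + 3(63.2) = 189.6
  Q: 922 (inert)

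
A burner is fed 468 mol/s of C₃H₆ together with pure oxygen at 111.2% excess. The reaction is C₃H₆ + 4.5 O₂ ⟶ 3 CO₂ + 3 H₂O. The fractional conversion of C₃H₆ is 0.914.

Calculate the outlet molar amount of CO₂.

Stoichiometric O₂ = 4.5 × 468 = 2106 mol/s; O₂ fed = 2106 × 2.112 = 4448 mol/s.
Fuel reacted = 0.914 × 468 → ξ = 427.8 mol/s.
Outlet (n = n₀ + ν ξ):
  C₃H₆: 468 − 1(427.8) = 40.25
  O₂: 4448 − 4.5(427.8) = 2523
  CO₂: 0 + 3(427.8) = 1283
  H₂O: 0 + 3(427.8) = 1283

1280 mol/s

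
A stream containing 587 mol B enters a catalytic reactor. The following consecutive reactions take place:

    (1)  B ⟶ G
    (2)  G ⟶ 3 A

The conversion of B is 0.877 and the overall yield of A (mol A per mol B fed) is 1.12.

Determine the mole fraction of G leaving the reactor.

Conversion of B: B consumed = 1ξ₁ = 0.877 × 587 → ξ₁ = 514.8 mol.
Yield of A: 3ξ₂ / 587 = 1.12 → ξ₂ = 219.1 mol.
Outlet amounts (n = n₀ + Σ ν·ξ):
  B: 587 − 1(514.8) = 72.2
  G: 0 + 1(514.8) − 1(219.1) = 295.7
  A: 0 + 3(219.1) = 657.4
Total out = 1025 mol; y_G = 295.7 / 1025 = 0.2884.

0.288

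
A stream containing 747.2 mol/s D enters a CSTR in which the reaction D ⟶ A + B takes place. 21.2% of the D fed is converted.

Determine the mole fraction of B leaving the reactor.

D reacted = 0.212 × 747.2 = 158.4 mol/s; ν_D = −1, so ξ = 158.4/1 = 158.4 mol/s.
Outlet amounts (n = n₀ + ν ξ):
  D: 747.2 − 1(158.4) = 588.8
  A: 0 + 1(158.4) = 158.4
  B: 0 + 1(158.4) = 158.4
Total out = 905.6 mol/s; y_B = 158.4 / 905.6 = 0.1749.

0.175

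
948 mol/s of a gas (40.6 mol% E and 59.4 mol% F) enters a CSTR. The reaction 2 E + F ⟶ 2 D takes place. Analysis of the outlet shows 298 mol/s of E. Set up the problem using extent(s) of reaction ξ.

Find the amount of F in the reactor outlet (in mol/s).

520 mol/s

For E: n = n₀ − 2ξ → 298 = 384.9 − 2ξ, giving ξ = 43.44 mol/s.
Outlet amounts (n = n₀ + ν ξ):
  E: 384.9 − 2(43.44) = 298
  F: 563.1 − 1(43.44) = 519.7
  D: 0 + 2(43.44) = 86.89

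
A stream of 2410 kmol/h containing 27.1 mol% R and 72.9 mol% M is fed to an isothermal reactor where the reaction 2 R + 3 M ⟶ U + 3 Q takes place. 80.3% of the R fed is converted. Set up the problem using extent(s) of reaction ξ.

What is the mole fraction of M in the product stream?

0.452

R reacted = 0.803 × 653.1 = 524.4 kmol/h; ν_R = −2, so ξ = 524.4/2 = 262.2 kmol/h.
Outlet amounts (n = n₀ + ν ξ):
  R: 653.1 − 2(262.2) = 128.7
  M: 1757 − 3(262.2) = 970.2
  U: 0 + 1(262.2) = 262.2
  Q: 0 + 3(262.2) = 786.7
Total out = 2148 kmol/h; y_M = 970.2 / 2148 = 0.4517.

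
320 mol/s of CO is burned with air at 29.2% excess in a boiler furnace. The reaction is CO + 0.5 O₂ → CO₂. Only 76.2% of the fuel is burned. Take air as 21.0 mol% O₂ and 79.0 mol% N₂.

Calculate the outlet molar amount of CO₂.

244 mol/s

Stoichiometric O₂ = 0.5 × 320 = 160 mol/s; O₂ fed = 160 × 1.292 = 206.7 mol/s.
N₂ fed = 206.7 × 79/21 = 777.7 mol/s.
Fuel reacted = 0.762 × 320 → ξ = 243.8 mol/s.
Outlet (n = n₀ + ν ξ):
  CO: 320 − 1(243.8) = 76.16
  O₂: 206.7 − 0.5(243.8) = 84.8
  N₂: 777.7 (inert)
  CO₂: 0 + 1(243.8) = 243.8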